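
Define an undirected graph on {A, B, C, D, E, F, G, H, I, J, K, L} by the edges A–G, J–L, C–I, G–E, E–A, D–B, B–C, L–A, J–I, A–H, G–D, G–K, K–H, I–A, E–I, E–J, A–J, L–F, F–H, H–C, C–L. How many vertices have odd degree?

Degrees: A:6, B:2, C:4, D:2, E:4, F:2, G:4, H:4, I:4, J:4, K:2, L:4
Odd-degree vertices: none.

0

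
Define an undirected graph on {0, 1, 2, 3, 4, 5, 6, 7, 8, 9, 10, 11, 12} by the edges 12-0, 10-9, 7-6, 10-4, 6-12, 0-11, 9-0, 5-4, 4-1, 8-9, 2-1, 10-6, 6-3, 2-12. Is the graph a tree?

The graph has 13 vertices and 14 edges.
A tree on 13 vertices has exactly 12 edges; this graph has 14, so it contains a cycle and is not a tree.

No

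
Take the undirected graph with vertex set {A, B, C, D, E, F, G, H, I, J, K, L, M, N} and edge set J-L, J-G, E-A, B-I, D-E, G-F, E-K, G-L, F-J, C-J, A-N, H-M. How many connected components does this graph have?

Component: {B, I}
Component: {H, M}
Component: {A, D, E, K, N}
Component: {C, F, G, J, L}

4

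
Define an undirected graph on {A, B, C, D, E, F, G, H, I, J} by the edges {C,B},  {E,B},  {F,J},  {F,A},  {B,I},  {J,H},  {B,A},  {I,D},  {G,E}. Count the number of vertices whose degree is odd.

Degrees: A:2, B:4, C:1, D:1, E:2, F:2, G:1, H:1, I:2, J:2
Odd-degree vertices: C, D, G, H.

4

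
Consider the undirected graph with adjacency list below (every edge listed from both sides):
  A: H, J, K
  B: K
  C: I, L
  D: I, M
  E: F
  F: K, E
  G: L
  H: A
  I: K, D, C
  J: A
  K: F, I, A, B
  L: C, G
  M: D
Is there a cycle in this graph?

|V| = 13, |E| = 12, number of components = 1.
A forest on 13 vertices with 1 component has exactly 12 edges, which matches — so no cycle.

No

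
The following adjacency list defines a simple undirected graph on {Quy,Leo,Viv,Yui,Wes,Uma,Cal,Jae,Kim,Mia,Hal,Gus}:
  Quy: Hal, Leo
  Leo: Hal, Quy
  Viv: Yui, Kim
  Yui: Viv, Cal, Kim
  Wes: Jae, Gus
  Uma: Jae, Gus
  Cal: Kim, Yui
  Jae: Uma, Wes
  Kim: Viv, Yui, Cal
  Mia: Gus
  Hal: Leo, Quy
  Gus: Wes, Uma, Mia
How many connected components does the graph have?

3

Component: {Quy, Leo, Hal}
Component: {Viv, Yui, Cal, Kim}
Component: {Wes, Uma, Jae, Mia, Gus}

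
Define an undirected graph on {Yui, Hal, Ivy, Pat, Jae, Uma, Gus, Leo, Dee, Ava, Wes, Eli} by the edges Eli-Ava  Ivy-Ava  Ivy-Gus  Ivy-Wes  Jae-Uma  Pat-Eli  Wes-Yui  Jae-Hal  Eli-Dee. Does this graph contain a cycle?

The graph has 12 vertices, 9 edges, and 3 connected components.
A forest on 12 vertices with 3 components has exactly 9 edges, which matches — so no cycle.

No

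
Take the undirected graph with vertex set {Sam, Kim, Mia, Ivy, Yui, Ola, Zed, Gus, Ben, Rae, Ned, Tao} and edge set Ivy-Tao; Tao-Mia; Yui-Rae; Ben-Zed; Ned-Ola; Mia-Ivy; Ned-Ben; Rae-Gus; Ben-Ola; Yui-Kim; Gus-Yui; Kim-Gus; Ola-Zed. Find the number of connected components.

Component: {Sam}
Component: {Mia, Ivy, Tao}
Component: {Kim, Yui, Gus, Rae}
Component: {Ola, Zed, Ben, Ned}

4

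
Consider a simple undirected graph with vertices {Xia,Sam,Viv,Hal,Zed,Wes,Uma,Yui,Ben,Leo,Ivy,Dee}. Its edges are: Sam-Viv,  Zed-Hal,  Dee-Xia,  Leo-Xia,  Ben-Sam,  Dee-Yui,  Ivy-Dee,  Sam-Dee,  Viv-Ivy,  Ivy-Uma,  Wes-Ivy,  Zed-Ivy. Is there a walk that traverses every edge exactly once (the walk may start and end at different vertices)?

No

Degrees: Xia:2, Sam:3, Viv:2, Hal:1, Zed:2, Wes:1, Uma:1, Yui:1, Ben:1, Leo:1, Ivy:5, Dee:4
Odd-degree vertices: Sam, Hal, Wes, Uma, Yui, Ben, Leo, Ivy (8 total).
With 8 odd-degree vertices (more than two), no single trail can use every edge.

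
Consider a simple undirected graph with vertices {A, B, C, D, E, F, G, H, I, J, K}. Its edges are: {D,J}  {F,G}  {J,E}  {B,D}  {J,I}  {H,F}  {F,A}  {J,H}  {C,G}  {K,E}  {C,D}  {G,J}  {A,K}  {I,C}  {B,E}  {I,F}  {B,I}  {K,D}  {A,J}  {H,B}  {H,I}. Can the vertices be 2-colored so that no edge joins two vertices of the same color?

The cycle I-H-J-I has length 3, which is odd, so the graph is not bipartite.

No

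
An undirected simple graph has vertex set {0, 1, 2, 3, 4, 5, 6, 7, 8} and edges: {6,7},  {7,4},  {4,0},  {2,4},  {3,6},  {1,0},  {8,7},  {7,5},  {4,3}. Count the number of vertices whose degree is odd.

Degrees: 0:2, 1:1, 2:1, 3:2, 4:4, 5:1, 6:2, 7:4, 8:1
Odd-degree vertices: 1, 2, 5, 8.

4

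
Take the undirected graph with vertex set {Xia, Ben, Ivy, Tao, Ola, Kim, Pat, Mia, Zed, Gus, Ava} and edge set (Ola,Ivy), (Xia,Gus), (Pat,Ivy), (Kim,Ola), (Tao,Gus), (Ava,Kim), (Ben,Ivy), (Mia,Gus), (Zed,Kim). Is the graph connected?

No

Component: {Xia, Tao, Mia, Gus}
Component: {Ben, Ivy, Ola, Kim, Pat, Zed, Ava}
There are 2 separate components, so the graph is not connected.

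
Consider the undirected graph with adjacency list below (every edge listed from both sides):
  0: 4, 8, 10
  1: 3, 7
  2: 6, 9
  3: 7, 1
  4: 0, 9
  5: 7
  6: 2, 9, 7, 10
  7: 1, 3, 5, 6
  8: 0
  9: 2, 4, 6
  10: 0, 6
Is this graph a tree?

|V| = 11, |E| = 13.
Connected but with 13 > 10 edges, so it has a cycle and is not a tree.

No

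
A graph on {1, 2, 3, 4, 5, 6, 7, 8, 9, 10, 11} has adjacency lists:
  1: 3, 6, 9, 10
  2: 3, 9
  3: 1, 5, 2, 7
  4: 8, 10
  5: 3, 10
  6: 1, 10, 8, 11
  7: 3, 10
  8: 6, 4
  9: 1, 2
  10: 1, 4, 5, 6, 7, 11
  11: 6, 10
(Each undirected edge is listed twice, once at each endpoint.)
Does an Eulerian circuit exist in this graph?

Yes

Degrees: 1:4, 2:2, 3:4, 4:2, 5:2, 6:4, 7:2, 8:2, 9:2, 10:6, 11:2
All degrees are even and the non-isolated vertices are connected — an Eulerian circuit exists.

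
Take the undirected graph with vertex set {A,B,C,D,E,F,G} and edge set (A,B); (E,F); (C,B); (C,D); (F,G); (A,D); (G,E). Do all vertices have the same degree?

Degrees: A:2, B:2, C:2, D:2, E:2, F:2, G:2
Every vertex has degree 2, so the graph is 2-regular.

Yes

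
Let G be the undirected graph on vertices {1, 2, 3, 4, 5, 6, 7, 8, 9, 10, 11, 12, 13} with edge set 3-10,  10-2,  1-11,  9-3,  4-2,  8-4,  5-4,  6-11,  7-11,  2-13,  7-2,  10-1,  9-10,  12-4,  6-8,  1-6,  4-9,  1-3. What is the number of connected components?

1

Component: {1, 2, 3, 4, 5, 6, 7, 8, 9, 10, 11, 12, 13}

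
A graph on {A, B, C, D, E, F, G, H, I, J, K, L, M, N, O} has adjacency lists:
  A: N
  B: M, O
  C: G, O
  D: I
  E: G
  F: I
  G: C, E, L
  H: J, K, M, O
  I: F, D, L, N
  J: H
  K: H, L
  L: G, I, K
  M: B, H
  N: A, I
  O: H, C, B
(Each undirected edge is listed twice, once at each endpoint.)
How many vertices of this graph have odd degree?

Degrees: A:1, B:2, C:2, D:1, E:1, F:1, G:3, H:4, I:4, J:1, K:2, L:3, M:2, N:2, O:3
Odd-degree vertices: A, D, E, F, G, J, L, O.

8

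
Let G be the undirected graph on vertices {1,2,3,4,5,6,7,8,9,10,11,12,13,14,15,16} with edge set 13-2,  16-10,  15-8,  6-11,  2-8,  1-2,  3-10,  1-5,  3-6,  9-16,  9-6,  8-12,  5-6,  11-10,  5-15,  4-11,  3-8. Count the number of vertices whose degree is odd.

Degrees: 1:2, 2:3, 3:3, 4:1, 5:3, 6:4, 7:0, 8:4, 9:2, 10:3, 11:3, 12:1, 13:1, 14:0, 15:2, 16:2
Odd-degree vertices: 2, 3, 4, 5, 10, 11, 12, 13.

8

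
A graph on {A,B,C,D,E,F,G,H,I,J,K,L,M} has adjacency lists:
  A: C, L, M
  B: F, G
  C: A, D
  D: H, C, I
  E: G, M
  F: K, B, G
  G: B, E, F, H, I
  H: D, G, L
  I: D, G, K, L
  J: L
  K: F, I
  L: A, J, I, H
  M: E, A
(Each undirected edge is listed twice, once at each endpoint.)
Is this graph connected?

Yes

A breadth-first search from A visits A, L, M, C, I, J, H, E, D, G, K, F, B — all 13 vertices — so the graph is connected.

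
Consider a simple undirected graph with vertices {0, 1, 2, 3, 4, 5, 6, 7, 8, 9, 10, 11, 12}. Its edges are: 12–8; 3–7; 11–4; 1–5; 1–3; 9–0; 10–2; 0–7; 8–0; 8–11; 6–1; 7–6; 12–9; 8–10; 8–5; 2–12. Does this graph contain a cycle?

|V| = 13, |E| = 16, number of components = 1.
One cycle is 8-12-2-10-8.

Yes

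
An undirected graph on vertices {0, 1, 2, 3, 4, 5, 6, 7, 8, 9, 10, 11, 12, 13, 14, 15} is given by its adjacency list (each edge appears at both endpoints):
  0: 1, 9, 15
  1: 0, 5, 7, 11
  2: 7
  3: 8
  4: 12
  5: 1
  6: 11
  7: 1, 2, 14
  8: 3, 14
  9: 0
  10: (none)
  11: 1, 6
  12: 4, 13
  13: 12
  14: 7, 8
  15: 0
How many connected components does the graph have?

Component: {10}
Component: {4, 12, 13}
Component: {0, 1, 2, 3, 5, 6, 7, 8, 9, 11, 14, 15}

3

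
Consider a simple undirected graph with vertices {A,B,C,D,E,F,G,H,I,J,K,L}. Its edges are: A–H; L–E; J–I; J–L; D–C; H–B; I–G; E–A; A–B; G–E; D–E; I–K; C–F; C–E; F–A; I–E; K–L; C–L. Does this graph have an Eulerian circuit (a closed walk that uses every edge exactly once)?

Degrees: A:4, B:2, C:4, D:2, E:6, F:2, G:2, H:2, I:4, J:2, K:2, L:4
Every vertex has even degree and the edges form a single connected piece, so an Eulerian circuit exists.

Yes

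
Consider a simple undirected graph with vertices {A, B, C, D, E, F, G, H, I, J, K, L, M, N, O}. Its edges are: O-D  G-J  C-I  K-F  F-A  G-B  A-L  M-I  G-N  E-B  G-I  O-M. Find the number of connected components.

Component: {H}
Component: {A, F, K, L}
Component: {B, C, D, E, G, I, J, M, N, O}

3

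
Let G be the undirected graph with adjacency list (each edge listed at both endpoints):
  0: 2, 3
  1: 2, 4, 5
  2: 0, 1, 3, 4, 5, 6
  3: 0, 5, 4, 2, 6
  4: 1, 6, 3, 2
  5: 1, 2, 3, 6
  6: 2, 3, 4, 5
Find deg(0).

Neighbors of 0: 2, 3.

2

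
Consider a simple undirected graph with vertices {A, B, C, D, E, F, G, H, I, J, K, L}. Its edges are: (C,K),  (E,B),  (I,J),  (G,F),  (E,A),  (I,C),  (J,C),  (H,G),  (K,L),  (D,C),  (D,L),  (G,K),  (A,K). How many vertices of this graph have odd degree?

Degrees: A:2, B:1, C:4, D:2, E:2, F:1, G:3, H:1, I:2, J:2, K:4, L:2
Odd-degree vertices: B, F, G, H.

4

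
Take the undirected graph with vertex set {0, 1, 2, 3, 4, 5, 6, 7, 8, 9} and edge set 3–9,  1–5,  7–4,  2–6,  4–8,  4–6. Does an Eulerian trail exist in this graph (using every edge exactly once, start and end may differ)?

Degrees: 0:0, 1:1, 2:1, 3:1, 4:3, 5:1, 6:2, 7:1, 8:1, 9:1
Odd-degree vertices: 1, 2, 3, 4, 5, 7, 8, 9 (8 total).
With 8 odd-degree vertices (more than two), no single trail can use every edge.

No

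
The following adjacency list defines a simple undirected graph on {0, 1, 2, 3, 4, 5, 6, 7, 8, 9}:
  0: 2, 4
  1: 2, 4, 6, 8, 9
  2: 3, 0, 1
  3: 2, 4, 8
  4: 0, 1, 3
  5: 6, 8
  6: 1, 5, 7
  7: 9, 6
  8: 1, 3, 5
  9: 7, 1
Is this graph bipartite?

Yes

A valid 2-coloring puts {2, 4, 6, 8, 9} on one side and {0, 1, 3, 5, 7} on the other; every edge crosses between the two sides.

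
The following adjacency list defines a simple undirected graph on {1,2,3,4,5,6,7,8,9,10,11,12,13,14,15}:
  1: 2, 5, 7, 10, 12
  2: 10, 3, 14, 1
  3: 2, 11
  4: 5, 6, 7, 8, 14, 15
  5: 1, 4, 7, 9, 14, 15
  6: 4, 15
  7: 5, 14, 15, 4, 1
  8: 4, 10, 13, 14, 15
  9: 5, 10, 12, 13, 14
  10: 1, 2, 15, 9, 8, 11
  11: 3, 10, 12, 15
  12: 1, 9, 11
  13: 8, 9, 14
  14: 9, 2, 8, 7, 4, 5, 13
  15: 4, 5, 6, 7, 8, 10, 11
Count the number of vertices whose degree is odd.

8

Degrees: 1:5, 2:4, 3:2, 4:6, 5:6, 6:2, 7:5, 8:5, 9:5, 10:6, 11:4, 12:3, 13:3, 14:7, 15:7
Odd-degree vertices: 1, 7, 8, 9, 12, 13, 14, 15.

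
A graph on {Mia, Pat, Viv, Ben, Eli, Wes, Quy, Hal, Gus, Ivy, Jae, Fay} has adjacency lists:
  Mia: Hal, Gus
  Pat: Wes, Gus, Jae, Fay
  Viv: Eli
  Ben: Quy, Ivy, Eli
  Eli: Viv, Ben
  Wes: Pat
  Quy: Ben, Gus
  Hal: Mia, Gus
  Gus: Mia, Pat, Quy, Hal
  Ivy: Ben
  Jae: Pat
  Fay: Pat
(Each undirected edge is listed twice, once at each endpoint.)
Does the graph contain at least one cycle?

The graph has 12 vertices, 12 edges, and 1 connected component.
One cycle is Mia-Gus-Hal-Mia.

Yes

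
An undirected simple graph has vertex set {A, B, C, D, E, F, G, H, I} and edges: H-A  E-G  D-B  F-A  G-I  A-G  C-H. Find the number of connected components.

Component: {B, D}
Component: {A, C, E, F, G, H, I}

2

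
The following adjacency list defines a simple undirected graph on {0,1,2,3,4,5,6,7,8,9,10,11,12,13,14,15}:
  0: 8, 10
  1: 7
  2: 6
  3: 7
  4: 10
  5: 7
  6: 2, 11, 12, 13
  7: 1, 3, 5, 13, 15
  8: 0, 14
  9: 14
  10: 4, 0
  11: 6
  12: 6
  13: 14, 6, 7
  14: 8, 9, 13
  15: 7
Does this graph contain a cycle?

No

|V| = 16, |E| = 15, number of components = 1.
Since 15 = 16 - 1, the graph is a forest and contains no cycle.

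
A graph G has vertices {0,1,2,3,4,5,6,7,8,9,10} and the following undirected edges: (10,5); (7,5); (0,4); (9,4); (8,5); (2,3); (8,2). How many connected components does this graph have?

4

Component: {1}
Component: {6}
Component: {0, 4, 9}
Component: {2, 3, 5, 7, 8, 10}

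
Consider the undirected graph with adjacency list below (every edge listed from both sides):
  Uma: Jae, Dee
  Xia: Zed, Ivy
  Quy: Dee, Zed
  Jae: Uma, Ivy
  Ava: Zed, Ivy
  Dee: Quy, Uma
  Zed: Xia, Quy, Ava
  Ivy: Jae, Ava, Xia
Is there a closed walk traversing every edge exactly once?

Degrees: Uma:2, Xia:2, Quy:2, Jae:2, Ava:2, Dee:2, Zed:3, Ivy:3
Vertices with odd degree: Zed, Ivy. An Eulerian circuit requires all degrees even.

No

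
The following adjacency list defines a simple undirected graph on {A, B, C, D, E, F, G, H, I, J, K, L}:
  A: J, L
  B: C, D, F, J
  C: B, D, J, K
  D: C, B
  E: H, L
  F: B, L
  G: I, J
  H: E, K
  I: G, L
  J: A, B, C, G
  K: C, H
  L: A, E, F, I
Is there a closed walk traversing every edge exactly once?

Degrees: A:2, B:4, C:4, D:2, E:2, F:2, G:2, H:2, I:2, J:4, K:2, L:4
All degrees are even and the non-isolated vertices are connected — an Eulerian circuit exists.

Yes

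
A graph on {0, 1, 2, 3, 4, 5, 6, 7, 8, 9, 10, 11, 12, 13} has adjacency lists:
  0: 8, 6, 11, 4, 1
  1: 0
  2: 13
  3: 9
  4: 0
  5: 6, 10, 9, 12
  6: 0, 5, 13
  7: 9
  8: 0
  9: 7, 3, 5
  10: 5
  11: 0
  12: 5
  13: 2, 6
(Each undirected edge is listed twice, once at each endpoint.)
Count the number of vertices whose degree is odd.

Degrees: 0:5, 1:1, 2:1, 3:1, 4:1, 5:4, 6:3, 7:1, 8:1, 9:3, 10:1, 11:1, 12:1, 13:2
Odd-degree vertices: 0, 1, 2, 3, 4, 6, 7, 8, 9, 10, 11, 12.

12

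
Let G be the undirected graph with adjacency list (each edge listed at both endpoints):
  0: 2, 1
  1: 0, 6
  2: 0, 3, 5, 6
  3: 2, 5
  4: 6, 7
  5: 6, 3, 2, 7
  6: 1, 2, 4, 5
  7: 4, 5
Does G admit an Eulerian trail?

Degrees: 0:2, 1:2, 2:4, 3:2, 4:2, 5:4, 6:4, 7:2
Odd-degree vertices: none (0 total).
The non-isolated vertices are connected and exactly 0 have odd degree, so an Eulerian trail exists.

Yes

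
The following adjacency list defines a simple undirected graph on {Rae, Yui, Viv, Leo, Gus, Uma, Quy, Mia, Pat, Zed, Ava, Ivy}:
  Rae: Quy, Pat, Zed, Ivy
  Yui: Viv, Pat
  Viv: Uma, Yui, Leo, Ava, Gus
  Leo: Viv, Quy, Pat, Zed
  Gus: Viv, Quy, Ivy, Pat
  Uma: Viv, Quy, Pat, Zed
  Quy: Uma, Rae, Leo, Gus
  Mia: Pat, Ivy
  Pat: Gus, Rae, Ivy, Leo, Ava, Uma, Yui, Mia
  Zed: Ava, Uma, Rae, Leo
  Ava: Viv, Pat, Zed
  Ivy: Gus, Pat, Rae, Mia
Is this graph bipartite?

No

The cycle Rae-Pat-Ivy-Rae has length 3, which is odd, so the graph is not bipartite.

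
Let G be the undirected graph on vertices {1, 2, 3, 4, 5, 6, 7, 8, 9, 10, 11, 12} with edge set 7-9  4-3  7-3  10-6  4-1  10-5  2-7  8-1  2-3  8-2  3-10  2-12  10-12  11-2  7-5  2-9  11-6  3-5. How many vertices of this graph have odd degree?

2

Degrees: 1:2, 2:6, 3:5, 4:2, 5:3, 6:2, 7:4, 8:2, 9:2, 10:4, 11:2, 12:2
Odd-degree vertices: 3, 5.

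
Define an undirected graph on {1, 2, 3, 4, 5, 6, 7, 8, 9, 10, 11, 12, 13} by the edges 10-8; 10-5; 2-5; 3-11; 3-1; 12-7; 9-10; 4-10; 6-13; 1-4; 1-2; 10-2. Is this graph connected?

Component: {6, 13}
Component: {7, 12}
Component: {1, 2, 3, 4, 5, 8, 9, 10, 11}
There are 3 separate components, so the graph is not connected.

No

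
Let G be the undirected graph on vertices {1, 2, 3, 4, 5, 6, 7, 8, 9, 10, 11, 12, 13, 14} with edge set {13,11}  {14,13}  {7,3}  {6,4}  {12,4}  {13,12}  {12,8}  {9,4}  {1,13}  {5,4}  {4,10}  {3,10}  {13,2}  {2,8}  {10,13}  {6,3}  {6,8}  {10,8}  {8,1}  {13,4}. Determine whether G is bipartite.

No

10-4-13-10 is an odd cycle (length 3), and a bipartite graph can contain only even cycles.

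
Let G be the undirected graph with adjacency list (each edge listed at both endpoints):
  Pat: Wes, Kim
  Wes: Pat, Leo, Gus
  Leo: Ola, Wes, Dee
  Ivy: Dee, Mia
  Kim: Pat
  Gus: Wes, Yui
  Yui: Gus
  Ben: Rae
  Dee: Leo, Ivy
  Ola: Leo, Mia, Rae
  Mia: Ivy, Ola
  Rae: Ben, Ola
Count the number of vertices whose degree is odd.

Degrees: Pat:2, Wes:3, Leo:3, Ivy:2, Kim:1, Gus:2, Yui:1, Ben:1, Dee:2, Ola:3, Mia:2, Rae:2
Odd-degree vertices: Wes, Leo, Kim, Yui, Ben, Ola.

6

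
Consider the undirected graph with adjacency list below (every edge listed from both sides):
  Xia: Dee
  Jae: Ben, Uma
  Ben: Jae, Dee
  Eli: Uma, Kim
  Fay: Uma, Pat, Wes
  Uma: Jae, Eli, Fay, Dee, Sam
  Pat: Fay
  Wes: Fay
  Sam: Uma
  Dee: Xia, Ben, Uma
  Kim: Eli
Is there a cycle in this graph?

Yes

|V| = 11, |E| = 11, number of components = 1.
One cycle is Dee-Uma-Jae-Ben-Dee.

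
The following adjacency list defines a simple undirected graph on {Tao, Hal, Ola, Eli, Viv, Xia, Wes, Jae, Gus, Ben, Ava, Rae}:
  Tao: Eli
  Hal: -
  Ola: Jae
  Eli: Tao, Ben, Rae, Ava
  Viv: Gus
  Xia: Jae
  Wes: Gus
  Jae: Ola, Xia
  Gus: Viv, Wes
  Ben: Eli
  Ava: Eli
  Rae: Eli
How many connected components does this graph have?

4

Component: {Hal}
Component: {Ola, Xia, Jae}
Component: {Viv, Wes, Gus}
Component: {Tao, Eli, Ben, Ava, Rae}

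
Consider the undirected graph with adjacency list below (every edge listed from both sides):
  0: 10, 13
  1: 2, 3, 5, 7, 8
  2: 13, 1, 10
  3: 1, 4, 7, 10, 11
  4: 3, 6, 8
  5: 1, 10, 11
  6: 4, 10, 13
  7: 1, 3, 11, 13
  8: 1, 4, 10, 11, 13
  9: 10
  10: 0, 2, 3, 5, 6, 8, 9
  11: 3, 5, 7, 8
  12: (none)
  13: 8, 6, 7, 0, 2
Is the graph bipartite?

The cycle 7-11-3-7 has length 3, which is odd, so the graph is not bipartite.

No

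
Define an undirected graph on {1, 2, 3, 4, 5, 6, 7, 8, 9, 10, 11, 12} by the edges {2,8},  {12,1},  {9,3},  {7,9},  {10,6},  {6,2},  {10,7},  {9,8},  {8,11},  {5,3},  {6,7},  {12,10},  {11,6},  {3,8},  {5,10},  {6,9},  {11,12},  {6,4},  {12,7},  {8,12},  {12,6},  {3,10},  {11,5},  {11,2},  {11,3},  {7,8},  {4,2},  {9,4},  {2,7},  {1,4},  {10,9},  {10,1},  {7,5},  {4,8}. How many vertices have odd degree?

Degrees: 1:3, 2:5, 3:5, 4:5, 5:4, 6:7, 7:7, 8:7, 9:6, 10:7, 11:6, 12:6
Odd-degree vertices: 1, 2, 3, 4, 6, 7, 8, 10.

8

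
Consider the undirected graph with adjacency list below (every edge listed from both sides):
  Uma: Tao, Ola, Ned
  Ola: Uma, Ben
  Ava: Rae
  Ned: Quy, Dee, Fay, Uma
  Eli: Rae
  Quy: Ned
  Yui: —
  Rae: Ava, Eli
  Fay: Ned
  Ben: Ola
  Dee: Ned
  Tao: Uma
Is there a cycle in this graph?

No

|V| = 12, |E| = 9, number of components = 3.
Since 9 = 12 - 3, the graph is a forest and contains no cycle.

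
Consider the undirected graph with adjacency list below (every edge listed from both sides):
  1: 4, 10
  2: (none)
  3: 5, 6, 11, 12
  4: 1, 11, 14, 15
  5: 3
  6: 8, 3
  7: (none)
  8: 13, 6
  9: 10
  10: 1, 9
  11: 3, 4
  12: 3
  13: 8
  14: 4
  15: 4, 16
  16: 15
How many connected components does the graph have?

3

Component: {2}
Component: {7}
Component: {1, 3, 4, 5, 6, 8, 9, 10, 11, 12, 13, 14, 15, 16}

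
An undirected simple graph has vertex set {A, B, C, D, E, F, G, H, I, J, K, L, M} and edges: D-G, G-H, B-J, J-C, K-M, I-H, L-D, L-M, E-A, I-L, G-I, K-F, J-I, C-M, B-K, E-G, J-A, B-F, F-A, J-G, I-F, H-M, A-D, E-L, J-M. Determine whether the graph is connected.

Yes

Starting from A and exploring outward reaches every vertex (A, J, D, E, F, I, M, C, B, G, L, K, H); the graph is connected.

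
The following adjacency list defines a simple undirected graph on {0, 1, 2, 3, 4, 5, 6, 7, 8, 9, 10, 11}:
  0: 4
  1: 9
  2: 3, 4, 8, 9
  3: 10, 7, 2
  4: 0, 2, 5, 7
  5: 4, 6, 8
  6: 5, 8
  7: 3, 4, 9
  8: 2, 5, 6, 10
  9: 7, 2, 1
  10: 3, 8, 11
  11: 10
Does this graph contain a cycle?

The graph has 12 vertices, 16 edges, and 1 connected component.
One cycle is 2-8-10-3-2.

Yes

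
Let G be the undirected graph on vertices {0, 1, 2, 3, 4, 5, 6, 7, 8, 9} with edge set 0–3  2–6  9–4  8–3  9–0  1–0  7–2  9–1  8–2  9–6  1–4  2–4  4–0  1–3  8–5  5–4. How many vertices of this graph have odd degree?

Degrees: 0:4, 1:4, 2:4, 3:3, 4:5, 5:2, 6:2, 7:1, 8:3, 9:4
Odd-degree vertices: 3, 4, 7, 8.

4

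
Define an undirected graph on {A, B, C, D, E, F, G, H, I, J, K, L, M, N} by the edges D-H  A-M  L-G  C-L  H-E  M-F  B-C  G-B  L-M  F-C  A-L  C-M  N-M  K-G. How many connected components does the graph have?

Component: {I}
Component: {J}
Component: {D, E, H}
Component: {A, B, C, F, G, K, L, M, N}

4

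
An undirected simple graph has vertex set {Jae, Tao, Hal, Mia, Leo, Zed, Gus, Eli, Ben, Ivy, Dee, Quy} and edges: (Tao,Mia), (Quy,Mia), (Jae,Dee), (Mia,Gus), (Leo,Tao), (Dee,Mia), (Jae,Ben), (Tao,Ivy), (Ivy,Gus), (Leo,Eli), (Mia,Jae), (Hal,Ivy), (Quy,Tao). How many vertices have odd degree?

6

Degrees: Jae:3, Tao:4, Hal:1, Mia:5, Leo:2, Zed:0, Gus:2, Eli:1, Ben:1, Ivy:3, Dee:2, Quy:2
Odd-degree vertices: Jae, Hal, Mia, Eli, Ben, Ivy.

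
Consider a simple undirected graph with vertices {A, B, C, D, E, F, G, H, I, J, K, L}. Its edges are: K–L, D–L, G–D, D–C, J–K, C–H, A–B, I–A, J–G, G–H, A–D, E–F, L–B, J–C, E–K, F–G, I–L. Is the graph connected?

Yes

Starting from A and exploring outward reaches every vertex (A, D, I, B, C, L, G, J, H, K, F, E); the graph is connected.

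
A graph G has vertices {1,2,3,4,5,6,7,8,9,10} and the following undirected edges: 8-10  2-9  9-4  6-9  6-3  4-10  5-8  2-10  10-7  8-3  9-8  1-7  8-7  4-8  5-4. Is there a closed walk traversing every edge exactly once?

Degrees: 1:1, 2:2, 3:2, 4:4, 5:2, 6:2, 7:3, 8:6, 9:4, 10:4
1, 7 have odd degree; an Eulerian circuit needs every degree to be even, so none exists.

No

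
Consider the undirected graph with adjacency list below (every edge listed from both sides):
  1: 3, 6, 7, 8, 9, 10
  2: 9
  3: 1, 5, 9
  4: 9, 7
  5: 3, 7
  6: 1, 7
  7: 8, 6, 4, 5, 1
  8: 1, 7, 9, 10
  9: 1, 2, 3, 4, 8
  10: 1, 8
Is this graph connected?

Yes

A breadth-first search from 1 visits 1, 3, 6, 7, 9, 8, 10, 5, 4, 2 — all 10 vertices — so the graph is connected.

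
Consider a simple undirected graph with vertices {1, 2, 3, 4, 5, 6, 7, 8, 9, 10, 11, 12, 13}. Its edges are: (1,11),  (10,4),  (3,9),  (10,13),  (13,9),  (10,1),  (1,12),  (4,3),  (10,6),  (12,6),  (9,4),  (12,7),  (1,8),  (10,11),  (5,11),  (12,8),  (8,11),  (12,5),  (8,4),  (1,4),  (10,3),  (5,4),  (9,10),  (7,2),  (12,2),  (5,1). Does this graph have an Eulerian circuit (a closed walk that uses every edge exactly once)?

Degrees: 1:6, 2:2, 3:3, 4:6, 5:4, 6:2, 7:2, 8:4, 9:4, 10:7, 11:4, 12:6, 13:2
Vertices with odd degree: 3, 10. An Eulerian circuit requires all degrees even.

No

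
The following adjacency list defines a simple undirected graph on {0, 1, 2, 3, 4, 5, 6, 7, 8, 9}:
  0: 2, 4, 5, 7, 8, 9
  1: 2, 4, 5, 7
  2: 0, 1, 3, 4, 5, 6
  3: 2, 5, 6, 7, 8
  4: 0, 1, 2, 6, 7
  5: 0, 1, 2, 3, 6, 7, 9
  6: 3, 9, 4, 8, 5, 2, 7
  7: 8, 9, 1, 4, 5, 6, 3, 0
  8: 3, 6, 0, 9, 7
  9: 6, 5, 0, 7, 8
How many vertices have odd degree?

6

Degrees: 0:6, 1:4, 2:6, 3:5, 4:5, 5:7, 6:7, 7:8, 8:5, 9:5
Odd-degree vertices: 3, 4, 5, 6, 8, 9.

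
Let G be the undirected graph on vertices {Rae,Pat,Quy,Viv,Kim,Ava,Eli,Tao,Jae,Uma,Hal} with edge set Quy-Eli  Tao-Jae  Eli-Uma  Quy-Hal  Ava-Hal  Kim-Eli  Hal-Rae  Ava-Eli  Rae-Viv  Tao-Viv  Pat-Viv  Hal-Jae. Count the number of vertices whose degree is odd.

Degrees: Rae:2, Pat:1, Quy:2, Viv:3, Kim:1, Ava:2, Eli:4, Tao:2, Jae:2, Uma:1, Hal:4
Odd-degree vertices: Pat, Viv, Kim, Uma.

4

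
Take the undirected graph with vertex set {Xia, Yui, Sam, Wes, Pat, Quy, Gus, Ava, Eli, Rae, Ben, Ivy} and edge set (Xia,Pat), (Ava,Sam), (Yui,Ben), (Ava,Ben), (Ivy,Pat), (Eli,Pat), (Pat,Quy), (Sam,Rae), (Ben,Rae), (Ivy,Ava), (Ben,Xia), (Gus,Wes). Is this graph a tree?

No

|V| = 12, |E| = 12.
It splits into 2 components, so it cannot be a tree.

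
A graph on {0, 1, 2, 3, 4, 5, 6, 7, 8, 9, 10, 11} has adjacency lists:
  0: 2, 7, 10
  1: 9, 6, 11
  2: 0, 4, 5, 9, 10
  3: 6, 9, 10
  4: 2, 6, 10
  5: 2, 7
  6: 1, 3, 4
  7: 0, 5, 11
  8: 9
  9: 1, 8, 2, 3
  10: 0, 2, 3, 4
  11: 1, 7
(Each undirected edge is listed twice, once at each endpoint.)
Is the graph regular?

No

Degrees: 0:3, 1:3, 2:5, 3:3, 4:3, 5:2, 6:3, 7:3, 8:1, 9:4, 10:4, 11:2
Vertex 8 has degree 1 while 2 has degree 5, so the graph is not regular.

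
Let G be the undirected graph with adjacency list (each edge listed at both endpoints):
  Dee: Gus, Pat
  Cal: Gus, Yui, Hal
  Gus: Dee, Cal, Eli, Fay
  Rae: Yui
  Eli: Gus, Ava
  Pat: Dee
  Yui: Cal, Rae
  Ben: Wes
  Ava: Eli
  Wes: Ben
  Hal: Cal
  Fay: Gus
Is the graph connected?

Component: {Ben, Wes}
Component: {Dee, Cal, Gus, Rae, Eli, Pat, Yui, Ava, Hal, Fay}
No edge joins these 2 groups, so the graph is disconnected.

No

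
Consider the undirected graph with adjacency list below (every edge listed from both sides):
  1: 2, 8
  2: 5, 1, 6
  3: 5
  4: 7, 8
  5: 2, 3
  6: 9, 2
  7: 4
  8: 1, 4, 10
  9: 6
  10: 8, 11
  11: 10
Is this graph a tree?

Yes

The graph has 11 vertices and 10 edges.
It is connected with exactly 10 edges, hence acyclic — it is a tree.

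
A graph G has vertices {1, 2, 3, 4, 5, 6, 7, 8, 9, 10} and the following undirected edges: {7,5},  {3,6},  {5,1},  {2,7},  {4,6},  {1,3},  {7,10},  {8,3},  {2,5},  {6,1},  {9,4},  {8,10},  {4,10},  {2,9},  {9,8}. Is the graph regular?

Degrees: 1:3, 2:3, 3:3, 4:3, 5:3, 6:3, 7:3, 8:3, 9:3, 10:3
Every vertex has degree 3, so the graph is 3-regular.

Yes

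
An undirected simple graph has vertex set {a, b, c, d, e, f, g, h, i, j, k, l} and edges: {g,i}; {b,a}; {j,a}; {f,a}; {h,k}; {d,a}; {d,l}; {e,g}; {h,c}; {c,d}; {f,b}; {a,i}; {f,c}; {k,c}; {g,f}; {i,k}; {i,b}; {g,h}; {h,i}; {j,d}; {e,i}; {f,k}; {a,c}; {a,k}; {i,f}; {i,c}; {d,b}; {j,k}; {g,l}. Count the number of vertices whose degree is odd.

Degrees: a:7, b:4, c:6, d:5, e:2, f:6, g:5, h:4, i:8, j:3, k:6, l:2
Odd-degree vertices: a, d, g, j.

4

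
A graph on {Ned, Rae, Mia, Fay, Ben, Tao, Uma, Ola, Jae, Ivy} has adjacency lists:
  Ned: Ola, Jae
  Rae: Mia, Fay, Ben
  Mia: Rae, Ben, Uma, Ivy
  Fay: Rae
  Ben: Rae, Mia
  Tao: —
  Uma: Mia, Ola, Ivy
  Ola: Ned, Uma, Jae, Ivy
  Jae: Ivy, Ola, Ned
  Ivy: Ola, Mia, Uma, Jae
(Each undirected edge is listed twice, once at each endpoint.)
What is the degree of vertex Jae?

Neighbors of Jae: Ned, Ola, Ivy.

3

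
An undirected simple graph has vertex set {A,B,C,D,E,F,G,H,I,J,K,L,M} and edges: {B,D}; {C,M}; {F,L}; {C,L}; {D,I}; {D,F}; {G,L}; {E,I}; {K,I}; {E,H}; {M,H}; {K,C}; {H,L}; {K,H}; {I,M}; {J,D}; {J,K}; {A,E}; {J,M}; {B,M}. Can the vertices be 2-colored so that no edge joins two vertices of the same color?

A valid 2-coloring puts {D, E, K, L, M} on one side and {A, B, C, F, G, H, I, J} on the other; every edge crosses between the two sides.

Yes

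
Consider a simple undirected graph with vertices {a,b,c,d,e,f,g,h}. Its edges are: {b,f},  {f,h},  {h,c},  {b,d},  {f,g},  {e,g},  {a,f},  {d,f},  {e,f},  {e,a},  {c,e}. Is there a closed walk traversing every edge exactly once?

Yes

Degrees: a:2, b:2, c:2, d:2, e:4, f:6, g:2, h:2
All degrees are even and the non-isolated vertices are connected — an Eulerian circuit exists.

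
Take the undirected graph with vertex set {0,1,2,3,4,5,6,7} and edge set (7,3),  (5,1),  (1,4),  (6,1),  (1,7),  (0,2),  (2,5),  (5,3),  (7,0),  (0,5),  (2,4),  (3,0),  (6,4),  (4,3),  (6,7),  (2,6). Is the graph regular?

Degrees: 0:4, 1:4, 2:4, 3:4, 4:4, 5:4, 6:4, 7:4
All degrees equal 4; the graph is regular.

Yes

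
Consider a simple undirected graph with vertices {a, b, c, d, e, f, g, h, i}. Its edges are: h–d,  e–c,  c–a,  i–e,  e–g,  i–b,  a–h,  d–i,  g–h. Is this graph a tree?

No

|V| = 9, |E| = 9.
It is not connected, so it is not a tree.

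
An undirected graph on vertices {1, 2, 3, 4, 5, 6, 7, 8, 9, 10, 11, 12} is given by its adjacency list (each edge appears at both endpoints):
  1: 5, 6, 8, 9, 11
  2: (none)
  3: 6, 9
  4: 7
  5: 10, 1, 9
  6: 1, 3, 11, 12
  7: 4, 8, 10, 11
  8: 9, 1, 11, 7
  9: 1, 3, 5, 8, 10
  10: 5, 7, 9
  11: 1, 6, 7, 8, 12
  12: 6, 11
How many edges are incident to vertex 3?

Neighbors of 3: 6, 9.

2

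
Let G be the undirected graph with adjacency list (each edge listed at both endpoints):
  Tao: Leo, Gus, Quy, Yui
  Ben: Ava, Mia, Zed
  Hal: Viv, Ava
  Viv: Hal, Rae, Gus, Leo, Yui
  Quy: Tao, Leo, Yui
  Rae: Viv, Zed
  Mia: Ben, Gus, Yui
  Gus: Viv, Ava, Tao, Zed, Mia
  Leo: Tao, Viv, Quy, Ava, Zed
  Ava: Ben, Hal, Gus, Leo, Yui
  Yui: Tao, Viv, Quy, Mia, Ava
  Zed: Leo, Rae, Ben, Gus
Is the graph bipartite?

The cycle Tao-Quy-Leo-Tao has length 3, which is odd, so the graph is not bipartite.

No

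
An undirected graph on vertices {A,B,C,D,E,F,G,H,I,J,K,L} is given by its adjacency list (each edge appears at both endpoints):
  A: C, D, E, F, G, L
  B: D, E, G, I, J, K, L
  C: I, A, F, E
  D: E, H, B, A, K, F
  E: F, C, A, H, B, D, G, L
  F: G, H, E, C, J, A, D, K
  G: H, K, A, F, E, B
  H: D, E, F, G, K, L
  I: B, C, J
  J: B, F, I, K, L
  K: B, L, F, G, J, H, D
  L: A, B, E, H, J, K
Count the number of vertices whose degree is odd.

Degrees: A:6, B:7, C:4, D:6, E:8, F:8, G:6, H:6, I:3, J:5, K:7, L:6
Odd-degree vertices: B, I, J, K.

4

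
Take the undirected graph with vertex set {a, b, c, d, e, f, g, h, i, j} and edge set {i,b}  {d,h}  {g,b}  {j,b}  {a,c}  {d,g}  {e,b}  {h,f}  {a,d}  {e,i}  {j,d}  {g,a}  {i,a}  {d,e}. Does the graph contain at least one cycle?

Yes

The graph has 10 vertices, 14 edges, and 1 connected component.
Since 14 > 10 - 1, a cycle must exist; for instance a-d-e-i-a.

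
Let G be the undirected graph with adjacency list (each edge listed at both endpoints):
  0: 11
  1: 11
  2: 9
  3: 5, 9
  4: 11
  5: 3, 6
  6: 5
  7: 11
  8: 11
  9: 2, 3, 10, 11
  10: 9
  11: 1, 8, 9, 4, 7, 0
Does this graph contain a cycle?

|V| = 12, |E| = 11, number of components = 1.
Since 11 = 12 - 1, the graph is a forest and contains no cycle.

No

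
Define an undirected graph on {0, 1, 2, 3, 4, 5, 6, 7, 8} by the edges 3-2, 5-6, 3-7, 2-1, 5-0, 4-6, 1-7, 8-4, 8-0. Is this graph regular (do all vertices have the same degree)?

Degrees: 0:2, 1:2, 2:2, 3:2, 4:2, 5:2, 6:2, 7:2, 8:2
All degrees equal 2; the graph is regular.

Yes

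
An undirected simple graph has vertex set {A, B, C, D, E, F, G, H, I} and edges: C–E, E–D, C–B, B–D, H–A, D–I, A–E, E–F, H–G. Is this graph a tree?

The graph has 9 vertices and 9 edges.
Connected but with 9 > 8 edges, so it has a cycle and is not a tree.

No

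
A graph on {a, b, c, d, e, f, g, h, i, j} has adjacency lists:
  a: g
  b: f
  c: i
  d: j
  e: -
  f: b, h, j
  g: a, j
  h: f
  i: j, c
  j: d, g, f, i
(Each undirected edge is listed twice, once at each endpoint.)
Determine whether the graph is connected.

No

Component: {e}
Component: {a, b, c, d, f, g, h, i, j}
There are 2 separate components, so the graph is not connected.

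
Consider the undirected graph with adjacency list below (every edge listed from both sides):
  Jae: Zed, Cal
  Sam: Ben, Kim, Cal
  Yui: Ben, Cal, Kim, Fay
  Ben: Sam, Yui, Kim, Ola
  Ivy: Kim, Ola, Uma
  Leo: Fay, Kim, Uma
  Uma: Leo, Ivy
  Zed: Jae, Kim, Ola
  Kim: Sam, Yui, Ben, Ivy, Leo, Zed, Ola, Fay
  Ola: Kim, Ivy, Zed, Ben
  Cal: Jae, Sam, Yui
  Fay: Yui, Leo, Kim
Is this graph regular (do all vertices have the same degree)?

Degrees: Jae:2, Sam:3, Yui:4, Ben:4, Ivy:3, Leo:3, Uma:2, Zed:3, Kim:8, Ola:4, Cal:3, Fay:3
Degrees are not all equal (e.g. deg(Jae)=2 but deg(Kim)=8); not regular.

No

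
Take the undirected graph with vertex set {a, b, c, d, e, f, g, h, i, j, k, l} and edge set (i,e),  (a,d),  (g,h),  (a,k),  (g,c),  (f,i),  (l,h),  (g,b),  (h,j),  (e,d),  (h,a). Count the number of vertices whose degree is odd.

Degrees: a:3, b:1, c:1, d:2, e:2, f:1, g:3, h:4, i:2, j:1, k:1, l:1
Odd-degree vertices: a, b, c, f, g, j, k, l.

8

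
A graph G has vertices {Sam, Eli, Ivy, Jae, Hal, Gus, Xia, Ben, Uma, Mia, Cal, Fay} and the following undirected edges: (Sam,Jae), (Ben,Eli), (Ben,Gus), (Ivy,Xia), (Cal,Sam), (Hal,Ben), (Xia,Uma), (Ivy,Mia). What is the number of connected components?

Component: {Fay}
Component: {Sam, Jae, Cal}
Component: {Eli, Hal, Gus, Ben}
Component: {Ivy, Xia, Uma, Mia}

4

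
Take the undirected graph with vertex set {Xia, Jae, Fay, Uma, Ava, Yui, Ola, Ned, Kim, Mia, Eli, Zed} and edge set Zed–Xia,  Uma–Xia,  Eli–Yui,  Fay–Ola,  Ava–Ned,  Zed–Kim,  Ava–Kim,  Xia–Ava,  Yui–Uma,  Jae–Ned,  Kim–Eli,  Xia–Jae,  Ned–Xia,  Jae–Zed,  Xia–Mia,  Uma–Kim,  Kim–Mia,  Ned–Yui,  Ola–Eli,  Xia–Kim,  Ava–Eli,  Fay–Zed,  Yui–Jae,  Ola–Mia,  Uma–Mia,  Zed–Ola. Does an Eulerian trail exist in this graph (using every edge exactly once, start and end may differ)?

Degrees: Xia:7, Jae:4, Fay:2, Uma:4, Ava:4, Yui:4, Ola:4, Ned:4, Kim:6, Mia:4, Eli:4, Zed:5
Odd-degree vertices: Xia, Zed (2 total).
With 2 odd-degree vertices and all edges in one connected piece, an Eulerian trail exists (from Xia to Zed).

Yes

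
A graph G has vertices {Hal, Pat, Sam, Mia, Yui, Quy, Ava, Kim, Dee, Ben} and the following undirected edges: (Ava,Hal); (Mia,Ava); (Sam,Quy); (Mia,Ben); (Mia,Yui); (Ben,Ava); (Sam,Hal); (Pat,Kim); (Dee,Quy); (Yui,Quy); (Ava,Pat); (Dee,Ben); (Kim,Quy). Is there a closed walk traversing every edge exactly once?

No

Degrees: Hal:2, Pat:2, Sam:2, Mia:3, Yui:2, Quy:4, Ava:4, Kim:2, Dee:2, Ben:3
Mia, Ben have odd degree; an Eulerian circuit needs every degree to be even, so none exists.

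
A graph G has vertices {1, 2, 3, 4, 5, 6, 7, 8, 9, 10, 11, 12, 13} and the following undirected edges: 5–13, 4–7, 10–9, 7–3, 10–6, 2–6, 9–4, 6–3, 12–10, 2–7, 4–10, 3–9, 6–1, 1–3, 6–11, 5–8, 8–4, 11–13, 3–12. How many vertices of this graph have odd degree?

Degrees: 1:2, 2:2, 3:5, 4:4, 5:2, 6:5, 7:3, 8:2, 9:3, 10:4, 11:2, 12:2, 13:2
Odd-degree vertices: 3, 6, 7, 9.

4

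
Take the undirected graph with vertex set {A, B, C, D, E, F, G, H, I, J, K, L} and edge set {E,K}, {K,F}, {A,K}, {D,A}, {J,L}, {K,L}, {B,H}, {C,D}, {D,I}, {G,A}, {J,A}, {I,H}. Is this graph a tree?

No

The graph has 12 vertices and 12 edges.
Connected but with 12 > 11 edges, so it has a cycle and is not a tree.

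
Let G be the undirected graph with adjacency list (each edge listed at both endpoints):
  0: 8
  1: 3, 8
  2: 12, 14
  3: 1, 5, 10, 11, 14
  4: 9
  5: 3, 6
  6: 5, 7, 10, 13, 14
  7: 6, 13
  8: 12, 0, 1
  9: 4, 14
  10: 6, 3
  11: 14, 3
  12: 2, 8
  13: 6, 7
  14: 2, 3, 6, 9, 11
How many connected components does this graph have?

1

Component: {0, 1, 2, 3, 4, 5, 6, 7, 8, 9, 10, 11, 12, 13, 14}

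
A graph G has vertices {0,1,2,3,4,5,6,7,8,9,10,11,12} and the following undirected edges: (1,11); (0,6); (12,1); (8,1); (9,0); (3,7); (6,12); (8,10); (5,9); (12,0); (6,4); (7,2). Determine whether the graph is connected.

Component: {2, 3, 7}
Component: {0, 1, 4, 5, 6, 8, 9, 10, 11, 12}
No edge joins these 2 groups, so the graph is disconnected.

No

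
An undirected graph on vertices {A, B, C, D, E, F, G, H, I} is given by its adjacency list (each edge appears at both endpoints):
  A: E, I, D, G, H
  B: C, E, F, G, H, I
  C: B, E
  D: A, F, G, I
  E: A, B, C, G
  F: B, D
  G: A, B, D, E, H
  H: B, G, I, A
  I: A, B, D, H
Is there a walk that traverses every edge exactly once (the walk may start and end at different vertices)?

Degrees: A:5, B:6, C:2, D:4, E:4, F:2, G:5, H:4, I:4
Odd-degree vertices: A, G (2 total).
With 2 odd-degree vertices and all edges in one connected piece, an Eulerian trail exists (from A to G).

Yes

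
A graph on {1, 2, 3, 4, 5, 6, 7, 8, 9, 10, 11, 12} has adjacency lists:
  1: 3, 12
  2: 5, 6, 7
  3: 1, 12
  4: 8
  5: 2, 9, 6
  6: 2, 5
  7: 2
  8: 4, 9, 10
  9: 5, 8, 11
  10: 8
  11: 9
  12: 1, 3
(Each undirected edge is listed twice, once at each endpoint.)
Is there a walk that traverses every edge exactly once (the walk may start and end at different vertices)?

No

Degrees: 1:2, 2:3, 3:2, 4:1, 5:3, 6:2, 7:1, 8:3, 9:3, 10:1, 11:1, 12:2
Odd-degree vertices: 2, 4, 5, 7, 8, 9, 10, 11 (8 total).
An Eulerian trail requires 0 or 2 odd-degree vertices; here there are 8.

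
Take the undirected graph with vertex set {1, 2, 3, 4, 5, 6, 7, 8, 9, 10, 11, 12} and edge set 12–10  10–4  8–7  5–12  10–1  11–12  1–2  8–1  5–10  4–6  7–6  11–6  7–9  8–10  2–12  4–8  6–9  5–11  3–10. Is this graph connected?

A breadth-first search from 1 visits 1, 8, 10, 2, 7, 4, 5, 3, 12, 9, 6, 11 — all 12 vertices — so the graph is connected.

Yes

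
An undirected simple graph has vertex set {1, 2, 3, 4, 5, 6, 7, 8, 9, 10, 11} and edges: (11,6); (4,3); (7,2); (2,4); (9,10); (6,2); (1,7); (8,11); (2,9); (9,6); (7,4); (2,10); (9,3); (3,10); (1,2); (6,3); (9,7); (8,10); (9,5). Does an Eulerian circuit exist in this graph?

Degrees: 1:2, 2:6, 3:4, 4:3, 5:1, 6:4, 7:4, 8:2, 9:6, 10:4, 11:2
4, 5 have odd degree; an Eulerian circuit needs every degree to be even, so none exists.

No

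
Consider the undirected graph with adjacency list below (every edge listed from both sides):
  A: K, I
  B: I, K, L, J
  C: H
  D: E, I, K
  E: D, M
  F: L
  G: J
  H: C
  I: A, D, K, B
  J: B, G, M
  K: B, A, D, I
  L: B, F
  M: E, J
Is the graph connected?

No

Component: {C, H}
Component: {A, B, D, E, F, G, I, J, K, L, M}
There are 2 separate components, so the graph is not connected.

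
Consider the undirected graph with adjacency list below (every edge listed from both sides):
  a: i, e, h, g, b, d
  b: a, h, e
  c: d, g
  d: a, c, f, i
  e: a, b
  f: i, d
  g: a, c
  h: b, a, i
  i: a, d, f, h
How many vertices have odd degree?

Degrees: a:6, b:3, c:2, d:4, e:2, f:2, g:2, h:3, i:4
Odd-degree vertices: b, h.

2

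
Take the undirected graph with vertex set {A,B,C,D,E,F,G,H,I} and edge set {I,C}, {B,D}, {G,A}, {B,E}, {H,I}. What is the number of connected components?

Component: {F}
Component: {A, G}
Component: {B, D, E}
Component: {C, H, I}

4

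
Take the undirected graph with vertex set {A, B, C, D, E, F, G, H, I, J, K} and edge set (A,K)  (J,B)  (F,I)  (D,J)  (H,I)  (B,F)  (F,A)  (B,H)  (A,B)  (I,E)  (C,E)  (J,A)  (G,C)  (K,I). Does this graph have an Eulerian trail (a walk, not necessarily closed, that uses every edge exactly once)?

No

Degrees: A:4, B:4, C:2, D:1, E:2, F:3, G:1, H:2, I:4, J:3, K:2
Odd-degree vertices: D, F, G, J (4 total).
With 4 odd-degree vertices (more than two), no single trail can use every edge.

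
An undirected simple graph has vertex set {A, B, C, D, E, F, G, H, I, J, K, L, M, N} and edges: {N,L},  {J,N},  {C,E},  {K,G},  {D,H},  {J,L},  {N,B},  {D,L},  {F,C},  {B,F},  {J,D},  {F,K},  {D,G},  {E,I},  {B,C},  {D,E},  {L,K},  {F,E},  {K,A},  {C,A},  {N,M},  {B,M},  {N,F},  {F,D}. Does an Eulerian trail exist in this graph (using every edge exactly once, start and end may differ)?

Degrees: A:2, B:4, C:4, D:6, E:4, F:6, G:2, H:1, I:1, J:3, K:4, L:4, M:2, N:5
Odd-degree vertices: H, I, J, N (4 total).
With 4 odd-degree vertices (more than two), no single trail can use every edge.

No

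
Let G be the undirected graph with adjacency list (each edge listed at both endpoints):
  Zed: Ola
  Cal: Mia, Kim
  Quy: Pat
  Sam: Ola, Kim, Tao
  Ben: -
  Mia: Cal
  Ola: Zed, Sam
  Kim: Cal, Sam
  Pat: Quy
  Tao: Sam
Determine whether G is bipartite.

A valid 2-coloring puts {Ben, Mia, Ola, Kim, Pat, Tao} on one side and {Zed, Cal, Quy, Sam} on the other; every edge crosses between the two sides.

Yes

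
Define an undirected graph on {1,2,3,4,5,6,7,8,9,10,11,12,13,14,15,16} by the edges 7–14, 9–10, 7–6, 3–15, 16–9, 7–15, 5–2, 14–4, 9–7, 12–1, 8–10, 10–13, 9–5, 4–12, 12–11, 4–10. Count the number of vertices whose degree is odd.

10

Degrees: 1:1, 2:1, 3:1, 4:3, 5:2, 6:1, 7:4, 8:1, 9:4, 10:4, 11:1, 12:3, 13:1, 14:2, 15:2, 16:1
Odd-degree vertices: 1, 2, 3, 4, 6, 8, 11, 12, 13, 16.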